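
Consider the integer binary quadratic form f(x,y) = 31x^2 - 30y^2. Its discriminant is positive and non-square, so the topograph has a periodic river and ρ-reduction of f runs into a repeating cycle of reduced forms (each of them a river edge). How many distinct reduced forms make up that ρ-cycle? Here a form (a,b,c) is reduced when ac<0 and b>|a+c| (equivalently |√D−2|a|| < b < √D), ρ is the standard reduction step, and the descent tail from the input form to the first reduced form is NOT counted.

D = 3720, ⌊√D⌋ = 60
descent: ρ → (-30,60,1)  [lands on river]
river: ρ → (1,60,-30)
ρ-cycle length = 2 (tail of 1 descent step not counted)

2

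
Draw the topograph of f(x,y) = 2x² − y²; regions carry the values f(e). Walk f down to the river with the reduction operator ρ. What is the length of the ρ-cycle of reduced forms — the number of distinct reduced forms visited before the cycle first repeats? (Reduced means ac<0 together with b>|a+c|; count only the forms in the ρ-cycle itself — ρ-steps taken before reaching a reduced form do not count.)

D = 8, ⌊√D⌋ = 2
descent: ρ → (-1,2,1)  [lands on river]
river: ρ → (1,2,-1)
ρ-cycle length = 2 (tail of 1 descent step not counted)

2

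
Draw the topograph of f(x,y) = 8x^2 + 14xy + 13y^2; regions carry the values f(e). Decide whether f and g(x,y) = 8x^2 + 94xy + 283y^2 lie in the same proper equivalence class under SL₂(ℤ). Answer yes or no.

D₁ = -220, D₂ = -220
f: translate: b→-2 (≡14 mod 16), so (8,14,13)→(8,-2,7)
f: flip: (8,-2,7)→(7,2,8)
f: reduced (well bottom): (7,2,8) with a≤c, −a<b≤a
g: translate: b→-2 (≡94 mod 16), so (8,94,283)→(8,-2,7)
g: flip: (8,-2,7)→(7,2,8)
g: reduced (well bottom): (7,2,8) with a≤c, −a<b≤a
reduced forms (7, 2, 8) vs (7, 2, 8) ⇒ equivalent

yes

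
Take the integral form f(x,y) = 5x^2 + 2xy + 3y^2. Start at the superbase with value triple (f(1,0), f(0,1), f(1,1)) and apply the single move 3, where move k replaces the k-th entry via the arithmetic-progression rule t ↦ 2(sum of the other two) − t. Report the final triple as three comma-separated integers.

start (5,3,10) = (f(1,0),f(0,1),f(1,1))
replace slot 3: 2·(5+3) − 10 = 6 → (5,3,6)

5,3,6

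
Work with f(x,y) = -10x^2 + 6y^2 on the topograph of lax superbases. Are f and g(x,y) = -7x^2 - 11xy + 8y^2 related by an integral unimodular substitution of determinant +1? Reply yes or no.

D₁ = 240, D₂ = 345
discriminants differ ⇒ not SL₂(ℤ)-equivalent

no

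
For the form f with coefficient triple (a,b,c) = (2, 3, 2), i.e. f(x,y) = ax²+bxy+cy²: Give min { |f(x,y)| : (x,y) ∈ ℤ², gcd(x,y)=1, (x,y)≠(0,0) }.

translate: b→-1 (≡3 mod 4), so (2,3,2)→(2,-1,1)
flip: (2,-1,1)→(1,1,2)
reduced (well bottom): (1,1,2) with a≤c, −a<b≤a
well minimum = a = 1

1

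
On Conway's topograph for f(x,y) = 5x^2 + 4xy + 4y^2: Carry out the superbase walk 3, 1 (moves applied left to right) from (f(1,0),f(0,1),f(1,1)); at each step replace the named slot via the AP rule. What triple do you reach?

start (5,4,13) = (f(1,0),f(0,1),f(1,1))
replace slot 3: 2·(5+4) − 13 = 5 → (5,4,5)
replace slot 1: 2·(4+5) − 5 = 13 → (13,4,5)

13,4,5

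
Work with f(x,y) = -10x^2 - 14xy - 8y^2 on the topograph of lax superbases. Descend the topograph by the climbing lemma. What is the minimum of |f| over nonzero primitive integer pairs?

translate: b→-6 (≡14 mod 20), so (10,14,8)→(10,-6,4)
flip: (10,-6,4)→(4,6,10)
translate: b→-2 (≡6 mod 8), so (4,6,10)→(4,-2,8)
reduced (well bottom): (4,-2,8) with a≤c, −a<b≤a
well minimum |f| = |-4| = 4 (negative-definite)

4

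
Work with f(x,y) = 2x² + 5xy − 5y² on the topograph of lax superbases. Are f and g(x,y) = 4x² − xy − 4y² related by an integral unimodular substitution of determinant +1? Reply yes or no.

D₁ = 65, D₂ = 65
river cycle of f (length 6): (-5, 5, 2), (2, 7, -2), (-2, 5, 5), (5, 5, -2), (-2, 7, 2), (2, 5, -5)
river cycle of g (length 6): (-4, 1, 4), (4, 7, -1), (-1, 7, 4), (4, 1, -4), (-4, 7, 1), (1, 7, -4)
cycles differ ⇒ inequivalent

no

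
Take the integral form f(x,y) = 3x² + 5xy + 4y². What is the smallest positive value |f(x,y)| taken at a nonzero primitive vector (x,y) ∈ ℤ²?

translate: b→-1 (≡5 mod 6), so (3,5,4)→(3,-1,2)
flip: (3,-1,2)→(2,1,3)
reduced (well bottom): (2,1,3) with a≤c, −a<b≤a
well minimum = a = 2

2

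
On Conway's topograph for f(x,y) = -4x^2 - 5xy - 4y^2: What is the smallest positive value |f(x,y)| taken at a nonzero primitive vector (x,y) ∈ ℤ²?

translate: b→-3 (≡5 mod 8), so (4,5,4)→(4,-3,3)
flip: (4,-3,3)→(3,3,4)
reduced (well bottom): (3,3,4) with a≤c, −a<b≤a
well minimum |f| = |-3| = 3 (negative-definite)

3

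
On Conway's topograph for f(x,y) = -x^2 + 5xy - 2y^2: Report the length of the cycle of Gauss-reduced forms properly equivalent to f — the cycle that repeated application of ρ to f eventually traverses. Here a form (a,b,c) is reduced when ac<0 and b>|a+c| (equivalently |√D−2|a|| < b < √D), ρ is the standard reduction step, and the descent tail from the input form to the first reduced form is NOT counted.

D = 17, ⌊√D⌋ = 4
descent: ρ → (-2,3,1)  [lands on river]
river: ρ → (1,3,-2)
river: ρ → (-2,1,2)
river: ρ → (2,3,-1)
river: ρ → (-1,3,2)
river: ρ → (2,1,-2)
ρ-cycle length = 6 (tail of 1 descent step not counted)

6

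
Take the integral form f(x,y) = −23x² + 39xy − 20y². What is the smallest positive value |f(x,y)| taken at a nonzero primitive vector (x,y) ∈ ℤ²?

translate: b→7 (≡-39 mod 46), so (23,-39,20)→(23,7,4)
flip: (23,7,4)→(4,-7,23)
translate: b→1 (≡-7 mod 8), so (4,-7,23)→(4,1,20)
reduced (well bottom): (4,1,20) with a≤c, −a<b≤a
well minimum |f| = |-4| = 4 (negative-definite)

4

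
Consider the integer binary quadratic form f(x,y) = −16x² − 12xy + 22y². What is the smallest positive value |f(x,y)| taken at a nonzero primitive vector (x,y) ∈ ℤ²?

descent: ρ → (22,12,-16)  [lands on river]
river: ρ → (-16,20,18)
river: ρ → (18,16,-18)
river: ρ → (-18,20,16)
river: ρ → (16,12,-22)
river: ρ → (-22,32,6)
river: ρ → (6,28,-32)
river: ρ → (-32,36,2)
river: ρ → (2,36,-32)
river: ρ → (-32,28,6)
river: ρ → (6,32,-22)
river: ρ → (-22,12,16)
river: ρ → (16,20,-18)
river: ρ → (-18,16,18)
river: ρ → (18,20,-16)
river: ρ → (-16,12,22)
river: ρ → (22,32,-6)
river: ρ → (-6,28,32)
river: ρ → (32,36,-2)
river: ρ → (-2,36,32)
river: ρ → (32,28,-6)
river: ρ → (-6,32,22)
closes: descent 1, river 22
min |a| on river = 2

2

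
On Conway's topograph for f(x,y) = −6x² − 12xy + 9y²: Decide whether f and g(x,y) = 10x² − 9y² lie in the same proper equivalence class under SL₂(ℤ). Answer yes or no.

D₁ = 360, D₂ = 360
river cycle of f (length 6): (9, 12, -6), (-6, 12, 9), (9, 6, -9), (-9, 12, 6), (6, 12, -9), (-9, 6, 9)
river cycle of g (length 2): (-9, 18, 1), (1, 18, -9)
cycles differ ⇒ inequivalent

no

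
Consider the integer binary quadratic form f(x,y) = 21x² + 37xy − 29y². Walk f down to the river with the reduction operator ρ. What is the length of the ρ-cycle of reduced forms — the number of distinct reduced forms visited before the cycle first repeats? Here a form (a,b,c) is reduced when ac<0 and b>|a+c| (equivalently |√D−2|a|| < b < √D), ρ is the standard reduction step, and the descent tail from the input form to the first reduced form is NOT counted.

D = 3805, ⌊√D⌋ = 61
river: ρ → (-29,21,29)
river: ρ → (29,37,-21)
river: ρ → (-21,47,19)
river: ρ → (19,29,-39)
river: ρ → (-39,49,9)
river: ρ → (9,59,-9)
river: ρ → (-9,49,39)
river: ρ → (39,29,-19)
river: ρ → (-19,47,21)
river: ρ → (21,37,-29)
ρ-cycle length = 10 (tail of 0 descent steps not counted)

10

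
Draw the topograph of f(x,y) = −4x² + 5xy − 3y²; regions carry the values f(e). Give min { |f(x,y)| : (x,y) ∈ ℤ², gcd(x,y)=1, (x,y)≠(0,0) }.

translate: b→3 (≡-5 mod 8), so (4,-5,3)→(4,3,2)
flip: (4,3,2)→(2,-3,4)
translate: b→1 (≡-3 mod 4), so (2,-3,4)→(2,1,3)
reduced (well bottom): (2,1,3) with a≤c, −a<b≤a
well minimum |f| = |-2| = 2 (negative-definite)

2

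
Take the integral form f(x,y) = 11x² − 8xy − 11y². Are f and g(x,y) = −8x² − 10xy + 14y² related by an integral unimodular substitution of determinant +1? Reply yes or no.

D₁ = 548, D₂ = 548
river cycle of f (length 18): (-11, 8, 11), (11, 14, -8), (-8, 18, 7), (7, 10, -16), (-16, 22, 1), (1, 22, -16), (-16, 10, 7), (7, 18, -8), (-8, 14, 11), (11, 8, -11), … (8 more)
river cycle of g (length 14): (14, 10, -8), (-8, 22, 2), (2, 22, -8), (-8, 10, 14), (14, 18, -4), (-4, 22, 4), (4, 18, -14), (-14, 10, 8), (8, 22, -2), (-2, 22, 8), … (4 more)
cycles differ ⇒ inequivalent

no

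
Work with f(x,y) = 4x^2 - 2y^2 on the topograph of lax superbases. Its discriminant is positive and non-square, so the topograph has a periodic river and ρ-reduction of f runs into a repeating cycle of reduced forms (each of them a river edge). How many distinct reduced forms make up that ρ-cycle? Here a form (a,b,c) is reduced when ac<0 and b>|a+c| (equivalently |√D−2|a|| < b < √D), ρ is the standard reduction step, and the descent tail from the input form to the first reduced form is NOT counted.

D = 32, ⌊√D⌋ = 5
descent: ρ → (-2,4,2)  [lands on river]
river: ρ → (2,4,-2)
ρ-cycle length = 2 (tail of 1 descent step not counted)

2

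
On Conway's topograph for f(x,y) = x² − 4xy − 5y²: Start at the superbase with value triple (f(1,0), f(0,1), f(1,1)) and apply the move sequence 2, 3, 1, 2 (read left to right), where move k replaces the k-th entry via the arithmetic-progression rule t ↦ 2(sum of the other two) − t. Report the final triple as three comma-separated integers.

start (1,-5,-8) = (f(1,0),f(0,1),f(1,1))
replace slot 2: 2·(1+(-8)) − (-5) = -9 → (1,-9,-8)
replace slot 3: 2·(1+(-9)) − (-8) = -8 → (1,-9,-8)
replace slot 1: 2·((-9)+(-8)) − 1 = -35 → (-35,-9,-8)
replace slot 2: 2·((-35)+(-8)) − (-9) = -77 → (-35,-77,-8)

-35,-77,-8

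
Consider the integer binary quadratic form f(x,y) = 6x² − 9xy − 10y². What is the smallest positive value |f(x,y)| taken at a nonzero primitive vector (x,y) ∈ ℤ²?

descent: ρ → (-10,9,6)  [lands on river]
river: ρ → (6,15,-4)
river: ρ → (-4,17,2)
river: ρ → (2,15,-12)
river: ρ → (-12,9,5)
river: ρ → (5,11,-10)
closes: descent 1, river 6
min |a| on river = 2

2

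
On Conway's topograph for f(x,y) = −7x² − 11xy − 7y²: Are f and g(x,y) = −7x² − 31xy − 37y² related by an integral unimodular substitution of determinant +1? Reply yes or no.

D₁ = -75, D₂ = -75
f is negative-definite; reduce −f:
−f: translate: b→-3 (≡11 mod 14), so (7,11,7)→(7,-3,3)
−f: flip: (7,-3,3)→(3,3,7)
−f: reduced (well bottom): (3,3,7) with a≤c, −a<b≤a
flip sign back: reduced form of f is (-3,-3,-7)
g is negative-definite; reduce −g:
−g: translate: b→3 (≡31 mod 14), so (7,31,37)→(7,3,3)
−g: flip: (7,3,3)→(3,-3,7)
−g: translate: b→3 (≡-3 mod 6), so (3,-3,7)→(3,3,7)
−g: reduced (well bottom): (3,3,7) with a≤c, −a<b≤a
flip sign back: reduced form of g is (-3,-3,-7)
reduced forms (-3, -3, -7) vs (-3, -3, -7) ⇒ equivalent

yes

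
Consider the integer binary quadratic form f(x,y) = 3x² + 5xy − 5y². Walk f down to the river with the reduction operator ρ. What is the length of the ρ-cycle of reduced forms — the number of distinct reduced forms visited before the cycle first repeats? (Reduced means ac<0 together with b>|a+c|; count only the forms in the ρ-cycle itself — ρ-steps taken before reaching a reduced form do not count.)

D = 85, ⌊√D⌋ = 9
river: ρ → (-5,5,3)
river: ρ → (3,7,-3)
river: ρ → (-3,5,5)
river: ρ → (5,5,-3)
river: ρ → (-3,7,3)
river: ρ → (3,5,-5)
ρ-cycle length = 6 (tail of 0 descent steps not counted)

6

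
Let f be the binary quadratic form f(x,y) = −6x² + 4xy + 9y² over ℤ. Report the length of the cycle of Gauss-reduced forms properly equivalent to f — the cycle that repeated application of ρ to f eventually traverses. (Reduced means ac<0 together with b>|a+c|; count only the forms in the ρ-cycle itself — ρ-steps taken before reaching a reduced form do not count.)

D = 232, ⌊√D⌋ = 15
river: ρ → (9,14,-1)
river: ρ → (-1,14,9)
river: ρ → (9,4,-6)
river: ρ → (-6,8,7)
river: ρ → (7,6,-7)
river: ρ → (-7,8,6)
river: ρ → (6,4,-9)
river: ρ → (-9,14,1)
river: ρ → (1,14,-9)
river: ρ → (-9,4,6)
river: ρ → (6,8,-7)
river: ρ → (-7,6,7)
river: ρ → (7,8,-6)
river: ρ → (-6,4,9)
ρ-cycle length = 14 (tail of 0 descent steps not counted)

14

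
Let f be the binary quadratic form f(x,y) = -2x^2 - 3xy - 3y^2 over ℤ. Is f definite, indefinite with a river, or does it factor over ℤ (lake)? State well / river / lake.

D = b²−4ac = (-3)² − 4·(-2)·(-3) = -15
D < 0 ⇒ definite ⇒ every region one sign ⇒ single well

well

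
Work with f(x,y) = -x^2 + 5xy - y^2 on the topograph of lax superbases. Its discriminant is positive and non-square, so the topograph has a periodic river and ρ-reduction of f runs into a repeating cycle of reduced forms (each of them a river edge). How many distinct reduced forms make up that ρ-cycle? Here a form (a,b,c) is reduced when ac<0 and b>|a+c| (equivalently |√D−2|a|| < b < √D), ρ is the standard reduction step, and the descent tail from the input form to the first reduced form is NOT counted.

D = 21, ⌊√D⌋ = 4
descent: ρ → (-1,3,3)  [lands on river]
river: ρ → (3,3,-1)
ρ-cycle length = 2 (tail of 1 descent step not counted)

2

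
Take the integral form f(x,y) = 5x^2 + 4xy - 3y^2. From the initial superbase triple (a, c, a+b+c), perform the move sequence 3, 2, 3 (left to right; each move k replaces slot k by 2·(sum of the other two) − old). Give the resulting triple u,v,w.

start (5,-3,6) = (f(1,0),f(0,1),f(1,1))
replace slot 3: 2·(5+(-3)) − 6 = -2 → (5,-3,-2)
replace slot 2: 2·(5+(-2)) − (-3) = 9 → (5,9,-2)
replace slot 3: 2·(5+9) − (-2) = 30 → (5,9,30)

5,9,30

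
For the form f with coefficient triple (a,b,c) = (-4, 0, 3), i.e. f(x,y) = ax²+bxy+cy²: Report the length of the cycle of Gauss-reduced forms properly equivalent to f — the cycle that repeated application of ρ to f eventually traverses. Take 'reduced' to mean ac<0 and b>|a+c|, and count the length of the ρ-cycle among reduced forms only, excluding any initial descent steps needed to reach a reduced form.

D = 48, ⌊√D⌋ = 6
descent: ρ → (3,6,-1)  [lands on river]
river: ρ → (-1,6,3)
ρ-cycle length = 2 (tail of 1 descent step not counted)

2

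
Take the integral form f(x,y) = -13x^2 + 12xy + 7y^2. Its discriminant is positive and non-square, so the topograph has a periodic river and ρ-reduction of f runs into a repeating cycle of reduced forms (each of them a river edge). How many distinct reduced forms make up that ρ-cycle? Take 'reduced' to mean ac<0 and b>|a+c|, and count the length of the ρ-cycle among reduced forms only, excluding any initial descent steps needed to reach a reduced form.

D = 508, ⌊√D⌋ = 22
river: ρ → (7,16,-9)
river: ρ → (-9,20,3)
river: ρ → (3,22,-2)
river: ρ → (-2,22,3)
river: ρ → (3,20,-9)
river: ρ → (-9,16,7)
river: ρ → (7,12,-13)
river: ρ → (-13,14,6)
river: ρ → (6,22,-1)
river: ρ → (-1,22,6)
river: ρ → (6,14,-13)
river: ρ → (-13,12,7)
ρ-cycle length = 12 (tail of 0 descent steps not counted)

12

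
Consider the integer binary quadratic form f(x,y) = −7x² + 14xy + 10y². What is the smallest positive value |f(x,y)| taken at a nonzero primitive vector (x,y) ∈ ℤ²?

river: ρ → (10,6,-11)
river: ρ → (-11,16,5)
river: ρ → (5,14,-14)
river: ρ → (-14,14,5)
river: ρ → (5,16,-11)
river: ρ → (-11,6,10)
river: ρ → (10,14,-7)
river: ρ → (-7,14,10)
closes: descent 0, river 8
min |a| on river = 5

5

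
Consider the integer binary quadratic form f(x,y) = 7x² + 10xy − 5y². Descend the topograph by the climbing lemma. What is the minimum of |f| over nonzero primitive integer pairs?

river: ρ → (-5,10,7)
river: ρ → (7,4,-8)
river: ρ → (-8,12,3)
river: ρ → (3,12,-8)
river: ρ → (-8,4,7)
river: ρ → (7,10,-5)
closes: descent 0, river 6
min |a| on river = 3

3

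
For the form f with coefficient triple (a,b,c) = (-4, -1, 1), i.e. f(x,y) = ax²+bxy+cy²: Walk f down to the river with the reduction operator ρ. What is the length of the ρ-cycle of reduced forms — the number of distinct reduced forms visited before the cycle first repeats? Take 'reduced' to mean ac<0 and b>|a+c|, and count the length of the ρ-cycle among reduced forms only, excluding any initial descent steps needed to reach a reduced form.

D = 17, ⌊√D⌋ = 4
descent: ρ → (1,3,-2)  [lands on river]
river: ρ → (-2,1,2)
river: ρ → (2,3,-1)
river: ρ → (-1,3,2)
river: ρ → (2,1,-2)
river: ρ → (-2,3,1)
ρ-cycle length = 6 (tail of 1 descent step not counted)

6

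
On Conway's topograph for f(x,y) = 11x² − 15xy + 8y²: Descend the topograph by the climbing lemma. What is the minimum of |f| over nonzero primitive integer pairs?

translate: b→7 (≡-15 mod 22), so (11,-15,8)→(11,7,4)
flip: (11,7,4)→(4,-7,11)
translate: b→1 (≡-7 mod 8), so (4,-7,11)→(4,1,8)
reduced (well bottom): (4,1,8) with a≤c, −a<b≤a
well minimum = a = 4

4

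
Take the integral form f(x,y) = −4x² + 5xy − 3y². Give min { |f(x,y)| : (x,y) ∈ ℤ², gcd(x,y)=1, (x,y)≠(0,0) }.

translate: b→3 (≡-5 mod 8), so (4,-5,3)→(4,3,2)
flip: (4,3,2)→(2,-3,4)
translate: b→1 (≡-3 mod 4), so (2,-3,4)→(2,1,3)
reduced (well bottom): (2,1,3) with a≤c, −a<b≤a
well minimum |f| = |-2| = 2 (negative-definite)

2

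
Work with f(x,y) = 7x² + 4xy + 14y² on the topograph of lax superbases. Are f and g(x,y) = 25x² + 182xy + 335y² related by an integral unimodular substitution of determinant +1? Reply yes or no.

D₁ = -376, D₂ = -376
f: reduced (well bottom): (7,4,14) with a≤c, −a<b≤a
g: translate: b→-18 (≡182 mod 50), so (25,182,335)→(25,-18,7)
g: flip: (25,-18,7)→(7,18,25)
g: translate: b→4 (≡18 mod 14), so (7,18,25)→(7,4,14)
g: reduced (well bottom): (7,4,14) with a≤c, −a<b≤a
reduced forms (7, 4, 14) vs (7, 4, 14) ⇒ equivalent

yes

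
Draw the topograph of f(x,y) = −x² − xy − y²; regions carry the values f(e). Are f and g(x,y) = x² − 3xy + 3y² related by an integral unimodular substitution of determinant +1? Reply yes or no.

D₁ = -3, D₂ = -3
f is negative-definite; reduce −f:
−f: reduced (well bottom): (1,1,1) with a≤c, −a<b≤a
flip sign back: reduced form of f is (-1,-1,-1)
g: translate: b→1 (≡-3 mod 2), so (1,-3,3)→(1,1,1)
g: reduced (well bottom): (1,1,1) with a≤c, −a<b≤a
reduced forms (-1, -1, -1) vs (1, 1, 1) ⇒ inequivalent

no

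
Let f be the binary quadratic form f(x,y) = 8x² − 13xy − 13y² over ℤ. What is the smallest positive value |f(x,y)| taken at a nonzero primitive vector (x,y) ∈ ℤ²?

descent: ρ → (-13,13,8)  [lands on river]
river: ρ → (8,19,-7)
river: ρ → (-7,23,2)
river: ρ → (2,21,-18)
river: ρ → (-18,15,5)
river: ρ → (5,15,-18)
river: ρ → (-18,21,2)
river: ρ → (2,23,-7)
river: ρ → (-7,19,8)
river: ρ → (8,13,-13)
closes: descent 1, river 10
min |a| on river = 2

2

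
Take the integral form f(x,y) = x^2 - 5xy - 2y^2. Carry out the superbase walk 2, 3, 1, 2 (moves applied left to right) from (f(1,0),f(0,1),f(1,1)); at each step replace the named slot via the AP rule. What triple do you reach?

start (1,-2,-6) = (f(1,0),f(0,1),f(1,1))
replace slot 2: 2·(1+(-6)) − (-2) = -8 → (1,-8,-6)
replace slot 3: 2·(1+(-8)) − (-6) = -8 → (1,-8,-8)
replace slot 1: 2·((-8)+(-8)) − 1 = -33 → (-33,-8,-8)
replace slot 2: 2·((-33)+(-8)) − (-8) = -74 → (-33,-74,-8)

-33,-74,-8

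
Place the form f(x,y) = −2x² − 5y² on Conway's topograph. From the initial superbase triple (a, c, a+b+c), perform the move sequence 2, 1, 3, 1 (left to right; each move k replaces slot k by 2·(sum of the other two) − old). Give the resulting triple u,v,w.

start (-2,-5,-7) = (f(1,0),f(0,1),f(1,1))
replace slot 2: 2·((-2)+(-7)) − (-5) = -13 → (-2,-13,-7)
replace slot 1: 2·((-13)+(-7)) − (-2) = -38 → (-38,-13,-7)
replace slot 3: 2·((-38)+(-13)) − (-7) = -95 → (-38,-13,-95)
replace slot 1: 2·((-13)+(-95)) − (-38) = -178 → (-178,-13,-95)

-178,-13,-95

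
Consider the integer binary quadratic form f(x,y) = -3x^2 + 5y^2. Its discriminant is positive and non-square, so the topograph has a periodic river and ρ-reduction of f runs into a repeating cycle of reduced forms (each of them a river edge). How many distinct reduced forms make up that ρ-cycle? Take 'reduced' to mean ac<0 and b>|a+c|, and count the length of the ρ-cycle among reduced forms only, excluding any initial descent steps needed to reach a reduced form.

D = 60, ⌊√D⌋ = 7
descent: ρ → (5,0,-3)
descent: ρ → (-3,6,2)  [lands on river]
river: ρ → (2,6,-3)
ρ-cycle length = 2 (tail of 2 descent steps not counted)

2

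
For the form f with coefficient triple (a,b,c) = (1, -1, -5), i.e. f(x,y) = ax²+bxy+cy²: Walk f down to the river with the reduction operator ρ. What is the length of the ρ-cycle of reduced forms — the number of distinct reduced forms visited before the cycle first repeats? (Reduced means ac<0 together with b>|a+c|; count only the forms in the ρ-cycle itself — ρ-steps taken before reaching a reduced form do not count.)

D = 21, ⌊√D⌋ = 4
descent: ρ → (-5,1,1)
descent: ρ → (1,3,-3)  [lands on river]
river: ρ → (-3,3,1)
ρ-cycle length = 2 (tail of 2 descent steps not counted)

2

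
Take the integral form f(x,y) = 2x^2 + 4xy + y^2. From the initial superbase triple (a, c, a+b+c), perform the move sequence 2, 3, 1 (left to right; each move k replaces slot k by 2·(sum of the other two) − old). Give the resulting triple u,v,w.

start (2,1,7) = (f(1,0),f(0,1),f(1,1))
replace slot 2: 2·(2+7) − 1 = 17 → (2,17,7)
replace slot 3: 2·(2+17) − 7 = 31 → (2,17,31)
replace slot 1: 2·(17+31) − 2 = 94 → (94,17,31)

94,17,31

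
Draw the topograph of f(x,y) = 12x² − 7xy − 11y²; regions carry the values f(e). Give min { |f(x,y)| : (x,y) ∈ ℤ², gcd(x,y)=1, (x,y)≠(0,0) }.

descent: ρ → (-11,7,12)  [lands on river]
river: ρ → (12,17,-6)
river: ρ → (-6,19,9)
river: ρ → (9,17,-8)
river: ρ → (-8,15,11)
river: ρ → (11,7,-12)
river: ρ → (-12,17,6)
river: ρ → (6,19,-9)
river: ρ → (-9,17,8)
river: ρ → (8,15,-11)
closes: descent 1, river 10
min |a| on river = 6

6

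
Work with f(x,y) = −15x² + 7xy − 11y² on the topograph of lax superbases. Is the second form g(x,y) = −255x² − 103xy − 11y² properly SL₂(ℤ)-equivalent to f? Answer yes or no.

D₁ = -611, D₂ = -611
f is negative-definite; reduce −f:
−f: flip: (15,-7,11)→(11,7,15)
−f: reduced (well bottom): (11,7,15) with a≤c, −a<b≤a
flip sign back: reduced form of f is (-11,-7,-15)
g is negative-definite; reduce −g:
−g: flip: (255,103,11)→(11,-103,255)
−g: translate: b→7 (≡-103 mod 22), so (11,-103,255)→(11,7,15)
−g: reduced (well bottom): (11,7,15) with a≤c, −a<b≤a
flip sign back: reduced form of g is (-11,-7,-15)
reduced forms (-11, -7, -15) vs (-11, -7, -15) ⇒ equivalent

yes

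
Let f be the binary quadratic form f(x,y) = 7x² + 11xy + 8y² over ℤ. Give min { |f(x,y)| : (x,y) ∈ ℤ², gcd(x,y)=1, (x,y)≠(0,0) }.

translate: b→-3 (≡11 mod 14), so (7,11,8)→(7,-3,4)
flip: (7,-3,4)→(4,3,7)
reduced (well bottom): (4,3,7) with a≤c, −a<b≤a
well minimum = a = 4

4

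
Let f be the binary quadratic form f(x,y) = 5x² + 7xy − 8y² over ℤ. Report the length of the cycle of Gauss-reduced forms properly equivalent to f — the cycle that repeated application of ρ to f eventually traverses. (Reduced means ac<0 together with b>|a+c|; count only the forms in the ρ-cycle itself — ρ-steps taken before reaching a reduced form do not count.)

D = 209, ⌊√D⌋ = 14
river: ρ → (-8,9,4)
river: ρ → (4,7,-10)
river: ρ → (-10,13,1)
river: ρ → (1,13,-10)
river: ρ → (-10,7,4)
river: ρ → (4,9,-8)
river: ρ → (-8,7,5)
river: ρ → (5,13,-2)
river: ρ → (-2,11,11)
river: ρ → (11,11,-2)
river: ρ → (-2,13,5)
river: ρ → (5,7,-8)
ρ-cycle length = 12 (tail of 0 descent steps not counted)

12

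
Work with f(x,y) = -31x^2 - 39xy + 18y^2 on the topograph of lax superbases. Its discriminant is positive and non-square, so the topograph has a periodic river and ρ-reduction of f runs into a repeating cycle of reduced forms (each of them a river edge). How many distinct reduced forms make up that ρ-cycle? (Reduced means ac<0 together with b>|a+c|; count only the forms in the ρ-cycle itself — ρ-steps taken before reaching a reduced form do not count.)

D = 3753, ⌊√D⌋ = 61
descent: ρ → (18,39,-31)  [lands on river]
river: ρ → (-31,23,26)
river: ρ → (26,29,-28)
river: ρ → (-28,27,27)
river: ρ → (27,27,-28)
river: ρ → (-28,29,26)
river: ρ → (26,23,-31)
river: ρ → (-31,39,18)
river: ρ → (18,33,-37)
river: ρ → (-37,41,14)
river: ρ → (14,43,-34)
river: ρ → (-34,25,23)
river: ρ → (23,21,-36)
river: ρ → (-36,51,8)
river: ρ → (8,61,-1)
river: ρ → (-1,61,8)
river: ρ → (8,51,-36)
river: ρ → (-36,21,23)
river: ρ → (23,25,-34)
river: ρ → (-34,43,14)
river: ρ → (14,41,-37)
river: ρ → (-37,33,18)
ρ-cycle length = 22 (tail of 1 descent step not counted)

22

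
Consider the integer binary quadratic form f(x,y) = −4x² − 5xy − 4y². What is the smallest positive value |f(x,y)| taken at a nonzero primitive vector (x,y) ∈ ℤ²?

translate: b→-3 (≡5 mod 8), so (4,5,4)→(4,-3,3)
flip: (4,-3,3)→(3,3,4)
reduced (well bottom): (3,3,4) with a≤c, −a<b≤a
well minimum |f| = |-3| = 3 (negative-definite)

3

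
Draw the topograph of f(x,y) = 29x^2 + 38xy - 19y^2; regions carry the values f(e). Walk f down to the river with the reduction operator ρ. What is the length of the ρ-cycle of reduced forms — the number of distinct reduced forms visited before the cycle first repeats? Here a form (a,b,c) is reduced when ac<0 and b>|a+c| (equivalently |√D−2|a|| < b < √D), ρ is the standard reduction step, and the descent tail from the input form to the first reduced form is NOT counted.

D = 3648, ⌊√D⌋ = 60
river: ρ → (-19,38,29)
river: ρ → (29,20,-28)
river: ρ → (-28,36,21)
river: ρ → (21,48,-16)
river: ρ → (-16,48,21)
river: ρ → (21,36,-28)
river: ρ → (-28,20,29)
river: ρ → (29,38,-19)
ρ-cycle length = 8 (tail of 0 descent steps not counted)

8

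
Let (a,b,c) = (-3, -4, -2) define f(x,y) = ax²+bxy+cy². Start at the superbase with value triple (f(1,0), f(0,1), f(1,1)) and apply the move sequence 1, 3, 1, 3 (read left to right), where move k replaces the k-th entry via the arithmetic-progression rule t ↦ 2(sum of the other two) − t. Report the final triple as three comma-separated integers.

start (-3,-2,-9) = (f(1,0),f(0,1),f(1,1))
replace slot 1: 2·((-2)+(-9)) − (-3) = -19 → (-19,-2,-9)
replace slot 3: 2·((-19)+(-2)) − (-9) = -33 → (-19,-2,-33)
replace slot 1: 2·((-2)+(-33)) − (-19) = -51 → (-51,-2,-33)
replace slot 3: 2·((-51)+(-2)) − (-33) = -73 → (-51,-2,-73)

-51,-2,-73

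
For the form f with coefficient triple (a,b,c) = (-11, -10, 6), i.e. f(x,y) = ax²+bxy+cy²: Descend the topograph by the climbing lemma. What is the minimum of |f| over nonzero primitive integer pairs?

descent: ρ → (6,10,-11)  [lands on river]
river: ρ → (-11,12,5)
river: ρ → (5,18,-2)
river: ρ → (-2,18,5)
river: ρ → (5,12,-11)
river: ρ → (-11,10,6)
river: ρ → (6,14,-7)
river: ρ → (-7,14,6)
closes: descent 1, river 8
min |a| on river = 2

2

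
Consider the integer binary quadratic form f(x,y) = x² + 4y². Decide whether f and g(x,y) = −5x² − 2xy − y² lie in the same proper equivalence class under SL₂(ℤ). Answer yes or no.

D₁ = -16, D₂ = -16
f: reduced (well bottom): (1,0,4) with a≤c, −a<b≤a
g is negative-definite; reduce −g:
−g: flip: (5,2,1)→(1,-2,5)
−g: translate: b→0 (≡-2 mod 2), so (1,-2,5)→(1,0,4)
−g: reduced (well bottom): (1,0,4) with a≤c, −a<b≤a
flip sign back: reduced form of g is (-1,0,-4)
reduced forms (1, 0, 4) vs (-1, 0, -4) ⇒ inequivalent

no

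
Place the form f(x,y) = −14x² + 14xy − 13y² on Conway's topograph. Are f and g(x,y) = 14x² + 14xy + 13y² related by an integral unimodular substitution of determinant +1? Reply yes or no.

D₁ = -532, D₂ = -532
f is negative-definite; reduce −f:
−f: translate: b→14 (≡-14 mod 28), so (14,-14,13)→(14,14,13)
−f: flip: (14,14,13)→(13,-14,14)
−f: translate: b→12 (≡-14 mod 26), so (13,-14,14)→(13,12,13)
−f: reduced (well bottom): (13,12,13) with a≤c, −a<b≤a
flip sign back: reduced form of f is (-13,-12,-13)
g: flip: (14,14,13)→(13,-14,14)
g: translate: b→12 (≡-14 mod 26), so (13,-14,14)→(13,12,13)
g: reduced (well bottom): (13,12,13) with a≤c, −a<b≤a
reduced forms (-13, -12, -13) vs (13, 12, 13) ⇒ inequivalent

no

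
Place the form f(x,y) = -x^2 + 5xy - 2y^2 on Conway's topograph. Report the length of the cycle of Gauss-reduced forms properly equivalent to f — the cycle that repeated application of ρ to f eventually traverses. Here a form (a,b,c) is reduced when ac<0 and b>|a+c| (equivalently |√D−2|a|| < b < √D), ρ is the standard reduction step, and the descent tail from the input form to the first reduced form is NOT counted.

D = 17, ⌊√D⌋ = 4
descent: ρ → (-2,3,1)  [lands on river]
river: ρ → (1,3,-2)
river: ρ → (-2,1,2)
river: ρ → (2,3,-1)
river: ρ → (-1,3,2)
river: ρ → (2,1,-2)
ρ-cycle length = 6 (tail of 1 descent step not counted)

6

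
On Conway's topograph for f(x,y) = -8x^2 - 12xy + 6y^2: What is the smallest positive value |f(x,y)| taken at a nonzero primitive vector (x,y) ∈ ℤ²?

descent: ρ → (6,12,-8)  [lands on river]
river: ρ → (-8,4,10)
river: ρ → (10,16,-2)
river: ρ → (-2,16,10)
river: ρ → (10,4,-8)
river: ρ → (-8,12,6)
closes: descent 1, river 6
min |a| on river = 2

2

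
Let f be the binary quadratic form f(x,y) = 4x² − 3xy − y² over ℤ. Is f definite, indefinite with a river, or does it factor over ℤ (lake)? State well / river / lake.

D = b²−4ac = (-3)² − 4·4·(-1) = 25
D = 5² is a perfect square ⇒ form factors over ℤ ⇒ lakes

lake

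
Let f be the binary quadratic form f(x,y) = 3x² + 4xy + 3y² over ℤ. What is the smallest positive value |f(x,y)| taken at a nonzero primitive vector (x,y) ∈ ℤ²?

translate: b→-2 (≡4 mod 6), so (3,4,3)→(3,-2,2)
flip: (3,-2,2)→(2,2,3)
reduced (well bottom): (2,2,3) with a≤c, −a<b≤a
well minimum = a = 2

2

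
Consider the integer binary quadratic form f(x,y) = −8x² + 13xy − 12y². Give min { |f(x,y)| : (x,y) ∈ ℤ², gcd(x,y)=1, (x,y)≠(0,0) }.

translate: b→3 (≡-13 mod 16), so (8,-13,12)→(8,3,7)
flip: (8,3,7)→(7,-3,8)
reduced (well bottom): (7,-3,8) with a≤c, −a<b≤a
well minimum |f| = |-7| = 7 (negative-definite)

7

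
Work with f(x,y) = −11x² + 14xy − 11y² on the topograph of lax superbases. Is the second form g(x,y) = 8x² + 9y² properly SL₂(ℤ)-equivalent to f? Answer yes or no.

D₁ = -288, D₂ = -288
f is negative-definite; reduce −f:
−f: translate: b→8 (≡-14 mod 22), so (11,-14,11)→(11,8,8)
−f: flip: (11,8,8)→(8,-8,11)
−f: translate: b→8 (≡-8 mod 16), so (8,-8,11)→(8,8,11)
−f: reduced (well bottom): (8,8,11) with a≤c, −a<b≤a
flip sign back: reduced form of f is (-8,-8,-11)
g: reduced (well bottom): (8,0,9) with a≤c, −a<b≤a
reduced forms (-8, -8, -11) vs (8, 0, 9) ⇒ inequivalent

no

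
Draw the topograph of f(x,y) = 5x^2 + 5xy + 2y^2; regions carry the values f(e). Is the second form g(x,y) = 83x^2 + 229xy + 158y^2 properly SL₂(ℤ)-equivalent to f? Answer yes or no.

D₁ = -15, D₂ = -15
f: flip: (5,5,2)→(2,-5,5)
f: translate: b→-1 (≡-5 mod 4), so (2,-5,5)→(2,-1,2)
f: flip: (2,-1,2)→(2,1,2)
f: reduced (well bottom): (2,1,2) with a≤c, −a<b≤a
g: translate: b→63 (≡229 mod 166), so (83,229,158)→(83,63,12)
g: flip: (83,63,12)→(12,-63,83)
g: translate: b→9 (≡-63 mod 24), so (12,-63,83)→(12,9,2)
g: flip: (12,9,2)→(2,-9,12)
g: translate: b→-1 (≡-9 mod 4), so (2,-9,12)→(2,-1,2)
g: flip: (2,-1,2)→(2,1,2)
g: reduced (well bottom): (2,1,2) with a≤c, −a<b≤a
reduced forms (2, 1, 2) vs (2, 1, 2) ⇒ equivalent

yes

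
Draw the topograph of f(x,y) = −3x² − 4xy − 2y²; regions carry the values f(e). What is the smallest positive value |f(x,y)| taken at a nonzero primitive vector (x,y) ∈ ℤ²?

translate: b→-2 (≡4 mod 6), so (3,4,2)→(3,-2,1)
flip: (3,-2,1)→(1,2,3)
translate: b→0 (≡2 mod 2), so (1,2,3)→(1,0,2)
reduced (well bottom): (1,0,2) with a≤c, −a<b≤a
well minimum |f| = |-1| = 1 (negative-definite)

1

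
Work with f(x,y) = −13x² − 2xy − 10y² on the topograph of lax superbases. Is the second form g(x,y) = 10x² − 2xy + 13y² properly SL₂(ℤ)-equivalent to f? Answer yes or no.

D₁ = -516, D₂ = -516
f is negative-definite; reduce −f:
−f: flip: (13,2,10)→(10,-2,13)
−f: reduced (well bottom): (10,-2,13) with a≤c, −a<b≤a
flip sign back: reduced form of f is (-10,2,-13)
g: reduced (well bottom): (10,-2,13) with a≤c, −a<b≤a
reduced forms (-10, 2, -13) vs (10, -2, 13) ⇒ inequivalent

no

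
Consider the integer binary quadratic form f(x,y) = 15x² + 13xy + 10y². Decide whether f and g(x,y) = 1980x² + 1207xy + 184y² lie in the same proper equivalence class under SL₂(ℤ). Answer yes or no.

D₁ = -431, D₂ = -431
f: flip: (15,13,10)→(10,-13,15)
f: translate: b→7 (≡-13 mod 20), so (10,-13,15)→(10,7,12)
f: reduced (well bottom): (10,7,12) with a≤c, −a<b≤a
g: flip: (1980,1207,184)→(184,-1207,1980)
g: translate: b→-103 (≡-1207 mod 368), so (184,-1207,1980)→(184,-103,15)
g: flip: (184,-103,15)→(15,103,184)
g: translate: b→13 (≡103 mod 30), so (15,103,184)→(15,13,10)
g: flip: (15,13,10)→(10,-13,15)
g: translate: b→7 (≡-13 mod 20), so (10,-13,15)→(10,7,12)
g: reduced (well bottom): (10,7,12) with a≤c, −a<b≤a
reduced forms (10, 7, 12) vs (10, 7, 12) ⇒ equivalent

yes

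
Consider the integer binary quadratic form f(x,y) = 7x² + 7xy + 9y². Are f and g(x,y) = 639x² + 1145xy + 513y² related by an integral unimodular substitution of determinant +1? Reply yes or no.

D₁ = -203, D₂ = -203
f: reduced (well bottom): (7,7,9) with a≤c, −a<b≤a
g: translate: b→-133 (≡1145 mod 1278), so (639,1145,513)→(639,-133,7)
g: flip: (639,-133,7)→(7,133,639)
g: translate: b→7 (≡133 mod 14), so (7,133,639)→(7,7,9)
g: reduced (well bottom): (7,7,9) with a≤c, −a<b≤a
reduced forms (7, 7, 9) vs (7, 7, 9) ⇒ equivalent

yes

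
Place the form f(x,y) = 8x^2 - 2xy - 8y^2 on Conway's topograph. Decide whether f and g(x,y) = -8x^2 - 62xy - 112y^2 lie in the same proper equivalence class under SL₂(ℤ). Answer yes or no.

D₁ = 260, D₂ = 260
river cycle of f (length 6): (-8, 2, 8), (8, 14, -2), (-2, 14, 8), (8, 2, -8), (-8, 14, 2), (2, 14, -8)
river cycle of g (length 6): (-8, 2, 8), (8, 14, -2), (-2, 14, 8), (8, 2, -8), (-8, 14, 2), (2, 14, -8)
cycles coincide ⇒ equivalent

yes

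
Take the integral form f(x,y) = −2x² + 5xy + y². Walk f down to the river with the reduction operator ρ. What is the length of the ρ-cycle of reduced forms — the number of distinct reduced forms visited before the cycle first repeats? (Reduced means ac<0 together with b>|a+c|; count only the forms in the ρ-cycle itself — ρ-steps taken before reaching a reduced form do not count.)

D = 33, ⌊√D⌋ = 5
river: ρ → (1,5,-2)
river: ρ → (-2,3,3)
river: ρ → (3,3,-2)
river: ρ → (-2,5,1)
ρ-cycle length = 4 (tail of 0 descent steps not counted)

4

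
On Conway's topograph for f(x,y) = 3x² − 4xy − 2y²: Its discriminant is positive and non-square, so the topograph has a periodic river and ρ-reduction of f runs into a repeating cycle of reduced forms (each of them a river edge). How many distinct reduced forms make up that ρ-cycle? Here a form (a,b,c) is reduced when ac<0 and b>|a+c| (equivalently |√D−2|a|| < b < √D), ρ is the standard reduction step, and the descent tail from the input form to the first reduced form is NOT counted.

D = 40, ⌊√D⌋ = 6
descent: ρ → (-2,4,3)  [lands on river]
river: ρ → (3,2,-3)
river: ρ → (-3,4,2)
river: ρ → (2,4,-3)
river: ρ → (-3,2,3)
river: ρ → (3,4,-2)
ρ-cycle length = 6 (tail of 1 descent step not counted)

6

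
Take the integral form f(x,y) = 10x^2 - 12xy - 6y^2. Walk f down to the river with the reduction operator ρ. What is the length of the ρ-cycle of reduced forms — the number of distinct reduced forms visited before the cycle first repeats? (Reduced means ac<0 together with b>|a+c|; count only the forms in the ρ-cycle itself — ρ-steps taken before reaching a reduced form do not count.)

D = 384, ⌊√D⌋ = 19
descent: ρ → (-6,12,10)  [lands on river]
river: ρ → (10,8,-8)
river: ρ → (-8,8,10)
river: ρ → (10,12,-6)
ρ-cycle length = 4 (tail of 1 descent step not counted)

4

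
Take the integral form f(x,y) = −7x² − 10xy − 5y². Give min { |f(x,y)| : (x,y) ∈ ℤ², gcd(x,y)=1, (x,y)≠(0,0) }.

translate: b→-4 (≡10 mod 14), so (7,10,5)→(7,-4,2)
flip: (7,-4,2)→(2,4,7)
translate: b→0 (≡4 mod 4), so (2,4,7)→(2,0,5)
reduced (well bottom): (2,0,5) with a≤c, −a<b≤a
well minimum |f| = |-2| = 2 (negative-definite)

2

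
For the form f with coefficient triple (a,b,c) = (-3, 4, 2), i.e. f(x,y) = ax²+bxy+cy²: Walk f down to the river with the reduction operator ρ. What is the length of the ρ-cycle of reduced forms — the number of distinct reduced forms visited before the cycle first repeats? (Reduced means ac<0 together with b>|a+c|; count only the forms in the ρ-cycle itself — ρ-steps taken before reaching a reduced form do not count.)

D = 40, ⌊√D⌋ = 6
river: ρ → (2,4,-3)
river: ρ → (-3,2,3)
river: ρ → (3,4,-2)
river: ρ → (-2,4,3)
river: ρ → (3,2,-3)
river: ρ → (-3,4,2)
ρ-cycle length = 6 (tail of 0 descent steps not counted)

6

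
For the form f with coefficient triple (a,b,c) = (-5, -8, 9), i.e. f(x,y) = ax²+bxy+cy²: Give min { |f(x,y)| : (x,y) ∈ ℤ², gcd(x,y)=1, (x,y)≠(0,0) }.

descent: ρ → (9,8,-5)  [lands on river]
river: ρ → (-5,12,5)
river: ρ → (5,8,-9)
river: ρ → (-9,10,4)
river: ρ → (4,14,-3)
river: ρ → (-3,10,12)
river: ρ → (12,14,-1)
river: ρ → (-1,14,12)
river: ρ → (12,10,-3)
river: ρ → (-3,14,4)
river: ρ → (4,10,-9)
river: ρ → (-9,8,5)
river: ρ → (5,12,-5)
river: ρ → (-5,8,9)
river: ρ → (9,10,-4)
river: ρ → (-4,14,3)
river: ρ → (3,10,-12)
river: ρ → (-12,14,1)
river: ρ → (1,14,-12)
river: ρ → (-12,10,3)
river: ρ → (3,14,-4)
river: ρ → (-4,10,9)
closes: descent 1, river 22
min |a| on river = 1

1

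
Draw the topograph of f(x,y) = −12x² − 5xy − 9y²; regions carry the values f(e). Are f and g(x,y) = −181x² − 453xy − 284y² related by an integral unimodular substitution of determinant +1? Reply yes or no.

D₁ = -407, D₂ = -407
f is negative-definite; reduce −f:
−f: flip: (12,5,9)→(9,-5,12)
−f: reduced (well bottom): (9,-5,12) with a≤c, −a<b≤a
flip sign back: reduced form of f is (-9,5,-12)
g is negative-definite; reduce −g:
−g: translate: b→91 (≡453 mod 362), so (181,453,284)→(181,91,12)
−g: flip: (181,91,12)→(12,-91,181)
−g: translate: b→5 (≡-91 mod 24), so (12,-91,181)→(12,5,9)
−g: flip: (12,5,9)→(9,-5,12)
−g: reduced (well bottom): (9,-5,12) with a≤c, −a<b≤a
flip sign back: reduced form of g is (-9,5,-12)
reduced forms (-9, 5, -12) vs (-9, 5, -12) ⇒ equivalent

yes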